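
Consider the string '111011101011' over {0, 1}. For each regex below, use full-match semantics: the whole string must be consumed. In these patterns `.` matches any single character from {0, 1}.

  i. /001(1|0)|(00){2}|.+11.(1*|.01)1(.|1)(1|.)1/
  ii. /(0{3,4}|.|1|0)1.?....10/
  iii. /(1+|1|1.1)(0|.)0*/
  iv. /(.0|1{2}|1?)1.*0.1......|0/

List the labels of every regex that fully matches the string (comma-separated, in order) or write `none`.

i, iv

i → match
ii → no match — must end with '10'
iii → no match
iv → match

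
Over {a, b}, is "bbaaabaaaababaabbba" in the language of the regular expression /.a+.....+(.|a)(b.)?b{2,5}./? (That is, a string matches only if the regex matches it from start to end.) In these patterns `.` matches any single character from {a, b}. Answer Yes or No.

No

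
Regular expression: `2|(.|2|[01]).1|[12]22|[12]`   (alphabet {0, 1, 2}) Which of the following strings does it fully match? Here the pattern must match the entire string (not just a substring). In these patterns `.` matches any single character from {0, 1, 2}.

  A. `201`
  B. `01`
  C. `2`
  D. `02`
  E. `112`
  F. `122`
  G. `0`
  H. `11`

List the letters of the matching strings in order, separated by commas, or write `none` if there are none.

A → match
B → no match
C → match
D → no match
E → no match
F → match
G → no match
H → no match

A, C, F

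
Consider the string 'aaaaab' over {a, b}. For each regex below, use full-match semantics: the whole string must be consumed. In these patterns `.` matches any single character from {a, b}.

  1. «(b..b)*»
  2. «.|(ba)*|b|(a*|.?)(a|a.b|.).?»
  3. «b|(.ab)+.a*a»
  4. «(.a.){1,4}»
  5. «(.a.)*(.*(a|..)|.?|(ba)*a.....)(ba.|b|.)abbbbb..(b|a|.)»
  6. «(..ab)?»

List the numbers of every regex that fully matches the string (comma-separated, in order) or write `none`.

2, 4

1 → no match
2 → match
3 → no match
4 → match
5 → no match
6 → no match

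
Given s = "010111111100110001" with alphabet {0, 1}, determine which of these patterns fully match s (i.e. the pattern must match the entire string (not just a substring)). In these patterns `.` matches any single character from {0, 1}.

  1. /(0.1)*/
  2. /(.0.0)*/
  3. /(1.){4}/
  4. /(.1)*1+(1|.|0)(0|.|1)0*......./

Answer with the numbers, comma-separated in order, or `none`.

1 → no match
2 → no match
3 → no match — must start with "1"
4 → match

4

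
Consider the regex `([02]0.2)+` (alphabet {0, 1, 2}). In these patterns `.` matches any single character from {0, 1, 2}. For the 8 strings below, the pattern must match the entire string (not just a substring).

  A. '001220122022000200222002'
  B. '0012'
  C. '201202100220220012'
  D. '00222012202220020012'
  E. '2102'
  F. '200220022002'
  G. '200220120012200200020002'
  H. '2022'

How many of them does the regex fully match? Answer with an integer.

6

A → match
B → match
C → no match
D → match
E → no match
F → match
G → match
H → match
Total matched: 6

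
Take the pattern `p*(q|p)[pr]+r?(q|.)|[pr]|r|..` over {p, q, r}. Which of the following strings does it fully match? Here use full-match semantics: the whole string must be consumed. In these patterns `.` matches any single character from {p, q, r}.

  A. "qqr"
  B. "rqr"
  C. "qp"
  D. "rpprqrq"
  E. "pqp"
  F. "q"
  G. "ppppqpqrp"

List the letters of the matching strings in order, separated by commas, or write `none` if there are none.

C

A → no match
B → no match
C → match
D → no match
E → no match
F → no match
G → no match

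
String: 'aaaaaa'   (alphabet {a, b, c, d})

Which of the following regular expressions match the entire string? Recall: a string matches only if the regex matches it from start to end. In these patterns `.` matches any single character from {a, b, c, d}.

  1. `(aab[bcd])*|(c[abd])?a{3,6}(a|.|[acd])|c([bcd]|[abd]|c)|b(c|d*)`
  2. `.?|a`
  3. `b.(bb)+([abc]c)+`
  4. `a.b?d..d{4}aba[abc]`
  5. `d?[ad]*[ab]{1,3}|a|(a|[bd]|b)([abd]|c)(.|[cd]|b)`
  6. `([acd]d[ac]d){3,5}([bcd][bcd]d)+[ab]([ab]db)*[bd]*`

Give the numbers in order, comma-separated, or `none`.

1, 5

1 → match
2 → no match
3 → no match — must start with 'b'
4 → no match
5 → match
6 → no match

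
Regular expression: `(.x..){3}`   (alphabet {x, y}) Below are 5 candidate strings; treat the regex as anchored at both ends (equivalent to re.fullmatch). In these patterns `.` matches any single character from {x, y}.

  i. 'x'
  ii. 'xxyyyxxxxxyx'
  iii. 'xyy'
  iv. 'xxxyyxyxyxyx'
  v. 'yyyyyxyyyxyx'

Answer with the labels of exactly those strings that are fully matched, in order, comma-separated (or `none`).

ii, iv

i. 'x' → no match
ii. 'xxyyyxxxxxyx' → match
iii. 'xyy' → no match
iv. 'xxxyyxyxyxyx' → match
v. 'yyyyyxyyyxyx' → no match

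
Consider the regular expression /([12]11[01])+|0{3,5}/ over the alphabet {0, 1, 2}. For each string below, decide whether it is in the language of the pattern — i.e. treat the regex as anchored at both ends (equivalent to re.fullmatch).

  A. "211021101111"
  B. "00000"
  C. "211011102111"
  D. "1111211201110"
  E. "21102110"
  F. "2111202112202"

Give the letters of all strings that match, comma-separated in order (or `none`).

A → match
B → match
C → match
D → no match
E → match
F → no match

A, B, C, E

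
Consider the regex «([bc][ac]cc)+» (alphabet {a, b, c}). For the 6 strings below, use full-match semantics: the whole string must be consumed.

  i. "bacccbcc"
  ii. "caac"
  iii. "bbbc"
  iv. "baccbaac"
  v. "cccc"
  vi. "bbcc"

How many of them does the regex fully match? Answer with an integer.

i → no match
ii → no match — must end with "cc"
iii → no match — must end with "cc"
iv → no match — must end with "cc"
v → match
vi → no match
Total matched: 1

1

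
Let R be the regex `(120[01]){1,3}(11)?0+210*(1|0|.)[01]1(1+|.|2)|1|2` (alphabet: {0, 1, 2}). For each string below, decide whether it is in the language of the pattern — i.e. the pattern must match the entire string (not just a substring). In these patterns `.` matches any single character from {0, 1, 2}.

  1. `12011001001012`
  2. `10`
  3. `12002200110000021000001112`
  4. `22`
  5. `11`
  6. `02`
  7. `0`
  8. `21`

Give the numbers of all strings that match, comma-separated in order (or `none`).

1 → no match
2 → no match
3 → no match
4 → no match
5 → no match
6 → no match
7 → no match
8 → no match

none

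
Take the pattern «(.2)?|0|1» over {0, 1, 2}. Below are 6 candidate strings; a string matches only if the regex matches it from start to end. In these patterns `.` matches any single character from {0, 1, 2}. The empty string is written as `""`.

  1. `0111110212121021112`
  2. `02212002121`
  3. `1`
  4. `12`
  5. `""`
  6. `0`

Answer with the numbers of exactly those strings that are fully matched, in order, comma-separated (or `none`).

3, 4, 5, 6

1 → no match
2 → no match
3 → match
4 → match
5 → match
6 → match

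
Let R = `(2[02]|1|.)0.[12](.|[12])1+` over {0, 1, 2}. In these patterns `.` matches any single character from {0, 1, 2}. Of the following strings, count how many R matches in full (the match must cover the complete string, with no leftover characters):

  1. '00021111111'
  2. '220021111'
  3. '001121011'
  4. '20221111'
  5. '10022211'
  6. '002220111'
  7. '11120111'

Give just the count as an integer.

1 → match
2 → match
3 → no match
4 → match
5 → no match
6 → no match
7 → no match
Total matched: 3

3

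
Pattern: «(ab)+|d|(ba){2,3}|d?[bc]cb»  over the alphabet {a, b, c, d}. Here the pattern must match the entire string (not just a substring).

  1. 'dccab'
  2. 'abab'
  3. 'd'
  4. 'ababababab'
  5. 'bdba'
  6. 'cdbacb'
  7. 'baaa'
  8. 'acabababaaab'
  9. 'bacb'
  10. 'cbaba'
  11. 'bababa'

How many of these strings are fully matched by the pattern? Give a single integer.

4

1 → no match
2 → match
3 → match
4 → match
5 → no match
6 → no match
7 → no match
8 → no match
9 → no match
10 → no match
11 → match
Total matched: 4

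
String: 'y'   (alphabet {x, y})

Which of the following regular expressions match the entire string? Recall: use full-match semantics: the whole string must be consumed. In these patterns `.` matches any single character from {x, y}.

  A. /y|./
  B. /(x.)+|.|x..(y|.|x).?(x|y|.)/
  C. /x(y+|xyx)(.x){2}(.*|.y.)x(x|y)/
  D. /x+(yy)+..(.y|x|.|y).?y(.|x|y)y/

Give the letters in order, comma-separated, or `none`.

A, B

A → match
B → match
C → no match — must start with 'x'
D → no match — must start with 'x'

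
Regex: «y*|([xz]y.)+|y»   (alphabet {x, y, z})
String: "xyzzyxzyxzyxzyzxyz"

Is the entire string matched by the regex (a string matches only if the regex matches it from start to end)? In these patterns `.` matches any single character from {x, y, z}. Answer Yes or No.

Yes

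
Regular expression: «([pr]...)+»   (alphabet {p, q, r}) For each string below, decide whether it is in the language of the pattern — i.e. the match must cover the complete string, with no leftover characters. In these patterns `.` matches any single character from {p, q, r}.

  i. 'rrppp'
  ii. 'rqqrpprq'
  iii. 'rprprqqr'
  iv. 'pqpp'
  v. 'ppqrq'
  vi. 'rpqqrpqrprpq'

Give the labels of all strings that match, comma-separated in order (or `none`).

i → no match
ii → match
iii → match
iv → match
v → no match
vi → match

ii, iii, iv, vi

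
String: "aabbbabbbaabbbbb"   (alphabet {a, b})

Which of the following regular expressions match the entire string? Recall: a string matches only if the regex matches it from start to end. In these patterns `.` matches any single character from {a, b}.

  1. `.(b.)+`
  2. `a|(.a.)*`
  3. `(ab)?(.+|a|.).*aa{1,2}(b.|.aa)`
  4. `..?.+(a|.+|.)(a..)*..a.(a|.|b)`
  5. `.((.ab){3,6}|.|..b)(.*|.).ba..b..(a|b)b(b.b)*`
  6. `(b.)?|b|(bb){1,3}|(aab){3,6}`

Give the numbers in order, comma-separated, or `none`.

5

1 → no match
2 → no match
3 → no match
4 → no match
5 → match
6 → no match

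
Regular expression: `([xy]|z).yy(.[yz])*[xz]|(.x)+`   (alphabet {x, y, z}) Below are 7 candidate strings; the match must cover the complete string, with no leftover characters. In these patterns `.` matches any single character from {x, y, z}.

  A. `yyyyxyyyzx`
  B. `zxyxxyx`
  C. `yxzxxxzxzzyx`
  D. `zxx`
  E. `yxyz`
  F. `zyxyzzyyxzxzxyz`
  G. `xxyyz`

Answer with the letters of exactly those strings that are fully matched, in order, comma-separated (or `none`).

G

A → no match
B → no match
C → no match
D → no match
E → no match
F → no match
G → match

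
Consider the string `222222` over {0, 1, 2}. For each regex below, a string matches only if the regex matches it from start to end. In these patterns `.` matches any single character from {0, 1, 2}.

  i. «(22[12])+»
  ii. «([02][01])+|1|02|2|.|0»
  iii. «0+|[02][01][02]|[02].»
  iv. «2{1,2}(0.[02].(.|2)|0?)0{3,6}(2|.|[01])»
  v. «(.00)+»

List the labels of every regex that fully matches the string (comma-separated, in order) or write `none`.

i → match
ii → no match
iii → no match
iv → no match
v → no match — must end with `00`

i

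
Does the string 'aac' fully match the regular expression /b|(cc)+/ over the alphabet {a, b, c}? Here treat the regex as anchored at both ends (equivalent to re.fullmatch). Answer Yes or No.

No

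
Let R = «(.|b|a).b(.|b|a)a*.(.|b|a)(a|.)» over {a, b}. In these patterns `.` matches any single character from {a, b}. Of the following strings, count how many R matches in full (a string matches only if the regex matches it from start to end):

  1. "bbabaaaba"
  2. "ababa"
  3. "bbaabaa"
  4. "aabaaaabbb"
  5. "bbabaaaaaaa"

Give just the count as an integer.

1 → no match
2 → no match
3 → no match
4 → match
5 → no match
Total matched: 1

1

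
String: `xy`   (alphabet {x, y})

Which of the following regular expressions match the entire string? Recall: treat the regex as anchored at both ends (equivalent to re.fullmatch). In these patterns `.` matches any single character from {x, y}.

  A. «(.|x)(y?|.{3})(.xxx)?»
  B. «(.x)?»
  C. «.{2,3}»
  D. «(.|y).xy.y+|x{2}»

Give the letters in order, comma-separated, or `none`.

A → match
B → no match
C → match
D → no match

A, C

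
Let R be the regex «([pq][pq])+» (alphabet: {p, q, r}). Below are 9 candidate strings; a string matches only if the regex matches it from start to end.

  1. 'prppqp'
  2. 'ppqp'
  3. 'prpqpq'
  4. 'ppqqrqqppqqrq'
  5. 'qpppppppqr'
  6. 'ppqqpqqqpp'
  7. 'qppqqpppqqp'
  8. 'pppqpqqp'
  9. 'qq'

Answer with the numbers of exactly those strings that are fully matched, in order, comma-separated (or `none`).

1. 'prppqp' → no match
2. 'ppqp' → match
3. 'prpqpq' → no match
4 → no match
5. 'qpppppppqr' → no match
6. 'ppqqpqqqpp' → match
7. 'qppqqpppqqp' → no match
8. 'pppqpqqp' → match
9. 'qq' → match

2, 6, 8, 9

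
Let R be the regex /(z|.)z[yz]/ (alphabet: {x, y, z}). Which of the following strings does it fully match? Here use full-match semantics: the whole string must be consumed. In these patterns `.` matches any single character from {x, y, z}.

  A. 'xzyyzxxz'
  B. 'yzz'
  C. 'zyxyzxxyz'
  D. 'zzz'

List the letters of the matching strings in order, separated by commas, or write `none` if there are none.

B, D

A → no match
B → match
C → no match
D → match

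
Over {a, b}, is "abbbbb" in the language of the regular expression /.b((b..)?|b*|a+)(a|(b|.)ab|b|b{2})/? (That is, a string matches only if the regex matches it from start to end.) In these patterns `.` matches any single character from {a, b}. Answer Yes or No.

Yes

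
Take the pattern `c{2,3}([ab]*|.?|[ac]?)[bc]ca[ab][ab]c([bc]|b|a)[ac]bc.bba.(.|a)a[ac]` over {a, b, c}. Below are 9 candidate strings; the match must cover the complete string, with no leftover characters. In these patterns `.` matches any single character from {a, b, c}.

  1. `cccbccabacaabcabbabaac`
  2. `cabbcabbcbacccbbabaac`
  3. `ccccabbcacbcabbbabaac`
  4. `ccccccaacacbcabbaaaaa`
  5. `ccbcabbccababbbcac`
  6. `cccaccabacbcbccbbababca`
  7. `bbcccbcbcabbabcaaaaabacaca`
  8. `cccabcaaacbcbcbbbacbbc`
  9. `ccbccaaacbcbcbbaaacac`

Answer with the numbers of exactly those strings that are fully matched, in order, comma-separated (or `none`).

1 → match
2 → no match
3 → no match
4 → no match
5 → no match
6 → no match
7 → no match — must start with `c`
8 → no match
9 → no match

1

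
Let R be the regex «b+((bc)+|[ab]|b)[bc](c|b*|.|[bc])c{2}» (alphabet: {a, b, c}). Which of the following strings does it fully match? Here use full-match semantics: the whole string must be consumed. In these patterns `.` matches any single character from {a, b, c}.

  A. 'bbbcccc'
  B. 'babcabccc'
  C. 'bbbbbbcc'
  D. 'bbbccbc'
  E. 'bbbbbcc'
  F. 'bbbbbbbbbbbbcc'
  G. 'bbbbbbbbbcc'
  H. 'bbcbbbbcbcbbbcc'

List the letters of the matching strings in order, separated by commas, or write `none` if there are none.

A. 'bbbcccc' → match
B. 'babcabccc' → no match
C. 'bbbbbbcc' → match
D. 'bbbccbc' → no match
E. 'bbbbbcc' → match
F → match
G. 'bbbbbbbbbcc' → match
H → no match

A, C, E, F, G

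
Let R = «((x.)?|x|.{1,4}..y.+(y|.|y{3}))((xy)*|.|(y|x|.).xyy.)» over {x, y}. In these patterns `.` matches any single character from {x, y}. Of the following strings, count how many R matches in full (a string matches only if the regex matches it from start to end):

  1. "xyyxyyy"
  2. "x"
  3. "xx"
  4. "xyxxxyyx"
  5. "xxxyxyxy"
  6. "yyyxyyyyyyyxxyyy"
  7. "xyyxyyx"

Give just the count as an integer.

7

1. "xyyxyyy" → match
2. "x" → match
3. "xx" → match
4. "xyxxxyyx" → match
5. "xxxyxyxy" → match
6 → match
7. "xyyxyyx" → match
Total matched: 7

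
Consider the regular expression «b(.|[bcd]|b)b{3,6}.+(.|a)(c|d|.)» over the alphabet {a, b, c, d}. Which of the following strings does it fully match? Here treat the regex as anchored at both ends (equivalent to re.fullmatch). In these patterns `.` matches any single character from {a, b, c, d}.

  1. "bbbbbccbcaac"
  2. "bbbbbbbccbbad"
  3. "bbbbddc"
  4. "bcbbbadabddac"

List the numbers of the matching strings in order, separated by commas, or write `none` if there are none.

1 → match
2 → match
3 → no match
4 → match

1, 2, 4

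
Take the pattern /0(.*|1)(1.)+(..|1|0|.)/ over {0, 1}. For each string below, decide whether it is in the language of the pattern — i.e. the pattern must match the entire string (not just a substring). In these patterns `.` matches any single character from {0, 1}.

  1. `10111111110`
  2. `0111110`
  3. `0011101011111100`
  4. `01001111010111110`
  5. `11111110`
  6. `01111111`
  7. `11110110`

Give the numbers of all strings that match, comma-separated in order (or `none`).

1 → no match — must start with `0`
2 → match
3 → match
4 → match
5 → no match — must start with `0`
6 → match
7 → no match — must start with `0`

2, 3, 4, 6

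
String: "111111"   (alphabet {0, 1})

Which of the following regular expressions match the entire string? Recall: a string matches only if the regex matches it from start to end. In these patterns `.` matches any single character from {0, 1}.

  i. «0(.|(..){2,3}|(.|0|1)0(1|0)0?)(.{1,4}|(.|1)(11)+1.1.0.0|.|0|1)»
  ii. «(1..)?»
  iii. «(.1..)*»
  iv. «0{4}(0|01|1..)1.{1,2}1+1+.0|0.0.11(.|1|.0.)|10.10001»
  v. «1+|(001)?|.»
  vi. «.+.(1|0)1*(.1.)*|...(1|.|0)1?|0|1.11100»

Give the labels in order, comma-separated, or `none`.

i → no match — must start with "0"
ii → no match
iii → no match
iv → no match
v → match
vi → match

v, vi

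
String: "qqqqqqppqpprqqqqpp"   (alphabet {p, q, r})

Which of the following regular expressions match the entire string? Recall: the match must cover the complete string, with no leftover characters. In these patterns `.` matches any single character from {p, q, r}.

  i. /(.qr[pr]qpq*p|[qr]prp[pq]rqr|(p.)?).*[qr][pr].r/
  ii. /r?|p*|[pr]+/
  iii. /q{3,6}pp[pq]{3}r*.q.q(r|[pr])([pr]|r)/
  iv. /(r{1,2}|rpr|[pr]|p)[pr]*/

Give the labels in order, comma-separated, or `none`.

i → no match — must end with "r"
ii → no match
iii → match
iv → no match

iii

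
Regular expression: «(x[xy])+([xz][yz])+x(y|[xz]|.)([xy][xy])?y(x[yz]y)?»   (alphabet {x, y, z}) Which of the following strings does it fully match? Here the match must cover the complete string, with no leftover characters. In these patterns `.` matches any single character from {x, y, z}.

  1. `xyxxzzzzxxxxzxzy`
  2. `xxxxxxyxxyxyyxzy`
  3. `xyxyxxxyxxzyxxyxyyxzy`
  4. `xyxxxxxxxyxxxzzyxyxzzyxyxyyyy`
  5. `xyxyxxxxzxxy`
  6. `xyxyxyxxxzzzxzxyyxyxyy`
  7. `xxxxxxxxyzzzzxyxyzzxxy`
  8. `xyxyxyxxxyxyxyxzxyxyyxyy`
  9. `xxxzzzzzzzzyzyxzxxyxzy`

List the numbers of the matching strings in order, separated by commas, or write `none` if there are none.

1 → no match
2 → no match
3 → no match
4 → match
5 → no match
6 → match
7 → no match
8 → match
9 → match

4, 6, 8, 9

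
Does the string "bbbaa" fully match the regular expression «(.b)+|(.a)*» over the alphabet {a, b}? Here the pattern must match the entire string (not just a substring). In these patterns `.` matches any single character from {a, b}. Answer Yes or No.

No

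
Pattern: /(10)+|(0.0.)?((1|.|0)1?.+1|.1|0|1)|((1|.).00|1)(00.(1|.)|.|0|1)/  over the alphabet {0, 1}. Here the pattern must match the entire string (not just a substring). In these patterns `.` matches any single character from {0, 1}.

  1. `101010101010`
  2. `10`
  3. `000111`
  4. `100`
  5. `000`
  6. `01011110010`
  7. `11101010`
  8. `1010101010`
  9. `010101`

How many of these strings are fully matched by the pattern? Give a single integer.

5

1 → match
2 → match
3 → match
4 → no match
5 → no match
6 → no match
7 → no match
8 → match
9 → match
Total matched: 5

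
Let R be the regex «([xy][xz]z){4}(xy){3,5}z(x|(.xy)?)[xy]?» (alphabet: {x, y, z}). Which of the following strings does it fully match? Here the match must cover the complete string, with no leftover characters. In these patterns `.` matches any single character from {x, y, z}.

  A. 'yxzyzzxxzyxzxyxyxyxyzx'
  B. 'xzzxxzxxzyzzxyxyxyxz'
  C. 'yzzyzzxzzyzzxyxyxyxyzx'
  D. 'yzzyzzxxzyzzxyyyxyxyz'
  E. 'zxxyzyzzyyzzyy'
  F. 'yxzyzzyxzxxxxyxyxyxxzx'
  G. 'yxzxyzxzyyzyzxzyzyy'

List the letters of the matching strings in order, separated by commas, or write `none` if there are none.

A → match
B → no match
C → match
D → no match
E → no match
F → no match
G → no match

A, C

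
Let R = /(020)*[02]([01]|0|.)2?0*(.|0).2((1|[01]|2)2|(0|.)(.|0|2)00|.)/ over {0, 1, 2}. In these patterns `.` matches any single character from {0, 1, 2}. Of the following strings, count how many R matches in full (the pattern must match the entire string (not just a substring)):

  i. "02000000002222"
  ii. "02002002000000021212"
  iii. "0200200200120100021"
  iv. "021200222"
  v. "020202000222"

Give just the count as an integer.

3

i → match
ii → match
iii → no match
iv → no match
v → match
Total matched: 3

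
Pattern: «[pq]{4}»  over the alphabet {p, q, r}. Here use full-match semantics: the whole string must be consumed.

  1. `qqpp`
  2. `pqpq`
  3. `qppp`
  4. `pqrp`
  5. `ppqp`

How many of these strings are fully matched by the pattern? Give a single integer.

4

1 → match
2 → match
3 → match
4 → no match
5 → match
Total matched: 4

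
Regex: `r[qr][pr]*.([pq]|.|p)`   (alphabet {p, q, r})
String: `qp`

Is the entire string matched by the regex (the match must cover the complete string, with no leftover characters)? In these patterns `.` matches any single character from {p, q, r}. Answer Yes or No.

No

Every match must start with `r`, but `qp` does not.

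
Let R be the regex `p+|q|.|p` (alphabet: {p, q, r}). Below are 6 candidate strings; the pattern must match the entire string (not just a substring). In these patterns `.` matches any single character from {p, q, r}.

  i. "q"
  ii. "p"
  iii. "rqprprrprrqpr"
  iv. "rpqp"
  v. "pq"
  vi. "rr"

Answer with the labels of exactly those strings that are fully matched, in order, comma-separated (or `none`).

i, ii

i → match
ii → match
iii → no match
iv → no match
v → no match
vi → no match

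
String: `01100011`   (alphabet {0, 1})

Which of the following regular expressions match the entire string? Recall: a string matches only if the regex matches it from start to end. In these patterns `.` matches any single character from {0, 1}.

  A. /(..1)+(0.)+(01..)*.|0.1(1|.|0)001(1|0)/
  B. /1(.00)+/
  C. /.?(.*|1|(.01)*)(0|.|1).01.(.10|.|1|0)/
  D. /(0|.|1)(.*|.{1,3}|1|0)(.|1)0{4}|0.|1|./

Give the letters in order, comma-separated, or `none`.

A → match
B → no match — must start with `1`
C → no match
D → no match

A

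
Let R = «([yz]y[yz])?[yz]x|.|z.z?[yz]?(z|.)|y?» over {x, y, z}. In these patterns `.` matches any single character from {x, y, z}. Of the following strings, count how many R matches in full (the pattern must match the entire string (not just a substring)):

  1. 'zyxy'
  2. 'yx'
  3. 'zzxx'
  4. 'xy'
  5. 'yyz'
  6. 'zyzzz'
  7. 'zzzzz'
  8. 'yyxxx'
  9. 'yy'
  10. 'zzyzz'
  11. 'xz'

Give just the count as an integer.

3

1 → no match
2 → match
3 → no match
4 → no match
5 → no match
6 → match
7 → match
8 → no match
9 → no match
10 → no match
11 → no match
Total matched: 3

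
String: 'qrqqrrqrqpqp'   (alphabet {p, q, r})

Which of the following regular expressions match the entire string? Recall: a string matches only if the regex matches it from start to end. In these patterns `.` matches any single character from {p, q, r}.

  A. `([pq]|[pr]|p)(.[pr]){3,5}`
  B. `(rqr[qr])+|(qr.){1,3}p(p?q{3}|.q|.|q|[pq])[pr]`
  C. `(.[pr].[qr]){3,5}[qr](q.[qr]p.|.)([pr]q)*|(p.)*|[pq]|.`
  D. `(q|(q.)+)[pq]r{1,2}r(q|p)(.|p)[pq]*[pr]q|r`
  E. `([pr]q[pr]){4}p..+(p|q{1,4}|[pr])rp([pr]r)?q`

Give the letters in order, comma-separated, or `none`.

A → no match
B → match
C → no match
D → no match
E → no match — must end with 'q'

B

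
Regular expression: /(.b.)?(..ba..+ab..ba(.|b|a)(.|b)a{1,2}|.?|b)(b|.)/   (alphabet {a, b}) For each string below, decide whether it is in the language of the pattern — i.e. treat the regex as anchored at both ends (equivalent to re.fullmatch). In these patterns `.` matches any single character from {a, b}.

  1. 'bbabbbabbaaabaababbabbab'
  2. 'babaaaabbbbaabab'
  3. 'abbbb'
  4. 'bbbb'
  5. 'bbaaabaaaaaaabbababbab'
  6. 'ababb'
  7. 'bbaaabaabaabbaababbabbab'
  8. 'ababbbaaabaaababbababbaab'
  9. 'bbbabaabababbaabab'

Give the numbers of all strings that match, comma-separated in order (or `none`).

1 → match
2 → match
3 → match
4 → match
5 → match
6 → match
7 → match
8 → match
9 → match

1, 2, 3, 4, 5, 6, 7, 8, 9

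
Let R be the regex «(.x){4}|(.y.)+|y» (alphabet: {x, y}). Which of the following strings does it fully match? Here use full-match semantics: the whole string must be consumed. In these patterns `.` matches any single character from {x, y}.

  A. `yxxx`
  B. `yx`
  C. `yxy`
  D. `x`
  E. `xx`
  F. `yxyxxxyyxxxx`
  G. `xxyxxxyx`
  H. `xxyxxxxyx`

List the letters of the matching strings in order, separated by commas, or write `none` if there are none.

G

A → no match
B → no match
C → no match
D → no match
E → no match
F → no match
G → match
H → no match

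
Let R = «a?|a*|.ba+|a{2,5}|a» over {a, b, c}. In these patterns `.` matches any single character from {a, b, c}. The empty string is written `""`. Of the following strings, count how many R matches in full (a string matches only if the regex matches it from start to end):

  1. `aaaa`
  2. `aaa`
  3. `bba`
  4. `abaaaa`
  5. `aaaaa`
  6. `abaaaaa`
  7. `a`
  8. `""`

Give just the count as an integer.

1 → match
2 → match
3 → match
4 → match
5 → match
6 → match
7 → match
8 → match
Total matched: 8

8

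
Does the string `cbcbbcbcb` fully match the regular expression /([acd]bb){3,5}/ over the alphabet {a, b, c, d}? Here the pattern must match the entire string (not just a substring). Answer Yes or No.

No

Every match must end with `bb`, but `cbcbbcbcb` does not.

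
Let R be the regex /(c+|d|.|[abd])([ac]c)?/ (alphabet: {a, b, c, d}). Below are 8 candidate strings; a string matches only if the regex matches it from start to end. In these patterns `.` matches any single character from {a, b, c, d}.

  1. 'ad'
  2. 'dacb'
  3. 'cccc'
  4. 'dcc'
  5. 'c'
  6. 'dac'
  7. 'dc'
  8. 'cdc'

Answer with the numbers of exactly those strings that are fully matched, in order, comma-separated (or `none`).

1 → no match
2 → no match
3 → match
4 → match
5 → match
6 → match
7 → no match
8 → no match

3, 4, 5, 6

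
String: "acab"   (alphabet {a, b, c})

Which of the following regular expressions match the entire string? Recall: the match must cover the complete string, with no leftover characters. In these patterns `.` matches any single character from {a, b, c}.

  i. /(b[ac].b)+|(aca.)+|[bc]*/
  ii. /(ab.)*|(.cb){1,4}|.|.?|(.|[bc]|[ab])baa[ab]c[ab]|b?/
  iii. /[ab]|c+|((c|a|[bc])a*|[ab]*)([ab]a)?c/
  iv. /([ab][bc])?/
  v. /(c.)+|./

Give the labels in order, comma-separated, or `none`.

i

i → match
ii → no match
iii → no match
iv → no match
v → no match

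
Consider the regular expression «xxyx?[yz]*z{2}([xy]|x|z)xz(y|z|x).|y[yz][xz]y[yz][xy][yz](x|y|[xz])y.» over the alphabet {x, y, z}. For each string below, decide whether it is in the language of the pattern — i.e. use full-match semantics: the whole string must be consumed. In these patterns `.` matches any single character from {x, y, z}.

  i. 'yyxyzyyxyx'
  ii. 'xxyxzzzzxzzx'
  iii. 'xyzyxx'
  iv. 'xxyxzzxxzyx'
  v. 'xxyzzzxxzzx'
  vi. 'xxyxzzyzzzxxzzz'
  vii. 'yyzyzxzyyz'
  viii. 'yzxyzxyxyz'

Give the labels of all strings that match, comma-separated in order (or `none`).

i → match
ii → match
iii → no match
iv → match
v → match
vi → match
vii → match
viii → match

i, ii, iv, v, vi, vii, viii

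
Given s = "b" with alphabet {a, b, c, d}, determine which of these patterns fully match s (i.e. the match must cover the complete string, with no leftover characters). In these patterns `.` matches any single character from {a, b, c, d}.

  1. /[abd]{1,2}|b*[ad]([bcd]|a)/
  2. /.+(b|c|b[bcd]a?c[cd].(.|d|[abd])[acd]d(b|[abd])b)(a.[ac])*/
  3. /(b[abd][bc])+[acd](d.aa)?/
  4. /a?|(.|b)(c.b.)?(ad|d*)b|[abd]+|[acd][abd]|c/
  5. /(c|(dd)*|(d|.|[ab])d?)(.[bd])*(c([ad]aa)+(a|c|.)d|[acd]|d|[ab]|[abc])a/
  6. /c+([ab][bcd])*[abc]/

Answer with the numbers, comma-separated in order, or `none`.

1, 4

1 → match
2 → no match
3 → no match
4 → match
5 → no match — must end with "a"
6 → no match — must start with "c"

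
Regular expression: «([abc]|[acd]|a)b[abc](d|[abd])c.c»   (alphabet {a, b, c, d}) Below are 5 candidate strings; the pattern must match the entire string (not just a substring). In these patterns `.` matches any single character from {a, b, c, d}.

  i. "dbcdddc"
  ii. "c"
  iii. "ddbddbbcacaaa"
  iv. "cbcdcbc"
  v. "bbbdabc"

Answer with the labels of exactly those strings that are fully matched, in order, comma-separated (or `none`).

iv

i → no match
ii → no match
iii → no match — must end with "c"
iv → match
v → no match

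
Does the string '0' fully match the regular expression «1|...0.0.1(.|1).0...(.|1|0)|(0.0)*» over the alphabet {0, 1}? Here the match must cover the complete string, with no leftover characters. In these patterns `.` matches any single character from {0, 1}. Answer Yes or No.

No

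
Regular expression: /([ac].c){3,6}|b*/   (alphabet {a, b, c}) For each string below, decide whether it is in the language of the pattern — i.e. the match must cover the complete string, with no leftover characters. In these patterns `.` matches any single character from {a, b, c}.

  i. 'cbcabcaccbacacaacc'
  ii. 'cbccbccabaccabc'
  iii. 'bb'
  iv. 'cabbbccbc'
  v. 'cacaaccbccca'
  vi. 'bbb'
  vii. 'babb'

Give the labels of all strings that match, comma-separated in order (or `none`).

i → no match
ii → no match
iii → match
iv → no match
v → no match
vi → match
vii → no match

iii, vi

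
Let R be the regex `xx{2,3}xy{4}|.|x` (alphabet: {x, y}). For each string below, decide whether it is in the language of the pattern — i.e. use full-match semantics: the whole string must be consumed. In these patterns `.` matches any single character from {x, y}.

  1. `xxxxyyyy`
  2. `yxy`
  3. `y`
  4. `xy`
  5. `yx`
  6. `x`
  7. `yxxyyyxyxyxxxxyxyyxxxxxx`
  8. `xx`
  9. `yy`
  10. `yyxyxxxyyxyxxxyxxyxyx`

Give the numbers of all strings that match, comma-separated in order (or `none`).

1, 3, 6

1 → match
2 → no match
3 → match
4 → no match
5 → no match
6 → match
7 → no match
8 → no match
9 → no match
10 → no match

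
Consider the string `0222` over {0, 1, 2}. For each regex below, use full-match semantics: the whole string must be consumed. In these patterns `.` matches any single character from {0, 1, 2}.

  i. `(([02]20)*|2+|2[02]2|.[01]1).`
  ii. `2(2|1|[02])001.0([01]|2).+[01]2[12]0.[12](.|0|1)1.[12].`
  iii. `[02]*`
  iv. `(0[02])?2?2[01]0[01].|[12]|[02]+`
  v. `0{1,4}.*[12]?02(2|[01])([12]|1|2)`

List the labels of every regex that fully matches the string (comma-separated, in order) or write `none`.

iii, iv

i → no match
ii → no match — must start with `2`
iii → match
iv → match
v → no match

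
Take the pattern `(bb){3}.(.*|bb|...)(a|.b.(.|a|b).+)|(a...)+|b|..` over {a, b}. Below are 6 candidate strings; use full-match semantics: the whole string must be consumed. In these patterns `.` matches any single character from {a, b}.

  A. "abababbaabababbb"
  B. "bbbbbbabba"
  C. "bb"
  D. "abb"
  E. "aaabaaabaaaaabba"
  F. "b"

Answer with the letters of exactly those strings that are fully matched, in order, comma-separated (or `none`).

A, B, C, E, F

A → match
B. "bbbbbbabba" → match
C. "bb" → match
D. "abb" → no match
E → match
F. "b" → match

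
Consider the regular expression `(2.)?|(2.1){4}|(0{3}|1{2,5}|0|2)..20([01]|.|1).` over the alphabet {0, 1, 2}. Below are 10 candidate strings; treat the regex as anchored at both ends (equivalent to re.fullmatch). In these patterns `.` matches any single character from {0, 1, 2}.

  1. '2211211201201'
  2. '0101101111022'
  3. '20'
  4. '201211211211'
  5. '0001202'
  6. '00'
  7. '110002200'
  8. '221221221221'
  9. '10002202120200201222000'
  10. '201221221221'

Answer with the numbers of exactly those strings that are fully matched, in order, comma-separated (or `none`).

1 → no match
2 → no match
3 → match
4 → match
5 → no match
6 → no match
7 → no match
8 → match
9 → no match
10 → match

3, 4, 8, 10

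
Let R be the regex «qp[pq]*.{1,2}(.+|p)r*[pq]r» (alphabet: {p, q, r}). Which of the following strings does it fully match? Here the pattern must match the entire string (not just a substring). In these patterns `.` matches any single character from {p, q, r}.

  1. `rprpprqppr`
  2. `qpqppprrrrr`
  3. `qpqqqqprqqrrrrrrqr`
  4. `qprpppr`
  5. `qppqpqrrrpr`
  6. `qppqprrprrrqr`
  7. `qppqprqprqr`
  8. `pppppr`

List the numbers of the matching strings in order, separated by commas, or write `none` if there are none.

1 → no match — must start with `qp`
2 → no match
3 → match
4 → match
5 → match
6 → match
7 → match
8 → no match — must start with `qp`

3, 4, 5, 6, 7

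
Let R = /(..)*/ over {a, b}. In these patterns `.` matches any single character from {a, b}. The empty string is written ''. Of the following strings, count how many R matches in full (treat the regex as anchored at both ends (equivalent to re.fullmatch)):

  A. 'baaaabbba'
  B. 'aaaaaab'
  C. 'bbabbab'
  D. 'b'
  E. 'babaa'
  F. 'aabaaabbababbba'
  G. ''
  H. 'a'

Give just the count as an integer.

1

A → no match
B → no match
C → no match
D → no match
E → no match
F → no match
G → match
H → no match
Total matched: 1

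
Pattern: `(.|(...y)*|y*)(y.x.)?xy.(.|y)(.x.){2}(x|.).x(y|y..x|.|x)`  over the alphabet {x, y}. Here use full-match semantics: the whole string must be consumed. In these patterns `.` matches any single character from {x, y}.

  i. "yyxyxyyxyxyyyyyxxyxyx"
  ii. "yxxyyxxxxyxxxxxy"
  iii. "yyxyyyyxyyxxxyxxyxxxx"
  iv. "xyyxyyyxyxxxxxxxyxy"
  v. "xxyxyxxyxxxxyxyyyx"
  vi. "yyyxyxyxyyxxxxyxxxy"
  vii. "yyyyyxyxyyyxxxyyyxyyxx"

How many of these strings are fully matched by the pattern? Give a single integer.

2

i → no match
ii → no match
iii → no match
iv → no match
v → match
vi → match
vii → no match
Total matched: 2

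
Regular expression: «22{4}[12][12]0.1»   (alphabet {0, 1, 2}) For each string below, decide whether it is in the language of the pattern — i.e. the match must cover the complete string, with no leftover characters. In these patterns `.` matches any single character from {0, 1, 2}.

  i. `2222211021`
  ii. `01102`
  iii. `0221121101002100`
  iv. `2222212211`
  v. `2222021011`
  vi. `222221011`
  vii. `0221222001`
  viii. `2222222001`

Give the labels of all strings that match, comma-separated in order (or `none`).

i, viii

i → match
ii → no match — must start with `22`
iii → no match — must start with `22`
iv → no match
v → no match
vi → no match
vii → no match — must start with `22`
viii → match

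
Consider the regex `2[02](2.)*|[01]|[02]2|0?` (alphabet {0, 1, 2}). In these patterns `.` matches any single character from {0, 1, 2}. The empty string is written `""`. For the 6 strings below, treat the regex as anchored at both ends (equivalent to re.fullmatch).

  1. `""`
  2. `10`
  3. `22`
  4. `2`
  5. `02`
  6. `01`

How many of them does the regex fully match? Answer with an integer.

1 → match
2 → no match
3 → match
4 → no match
5 → match
6 → no match
Total matched: 3

3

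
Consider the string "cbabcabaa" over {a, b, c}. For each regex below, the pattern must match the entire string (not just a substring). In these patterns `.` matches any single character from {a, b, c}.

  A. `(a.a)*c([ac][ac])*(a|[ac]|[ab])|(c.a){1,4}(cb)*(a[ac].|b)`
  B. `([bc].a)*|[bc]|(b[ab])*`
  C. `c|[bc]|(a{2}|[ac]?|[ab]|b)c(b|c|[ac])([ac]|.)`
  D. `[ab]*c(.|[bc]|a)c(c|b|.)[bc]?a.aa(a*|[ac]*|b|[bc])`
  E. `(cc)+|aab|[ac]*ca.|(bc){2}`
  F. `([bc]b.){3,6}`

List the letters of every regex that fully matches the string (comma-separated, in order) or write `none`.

A → no match
B → match
C → no match
D → no match
E → no match
F → no match

B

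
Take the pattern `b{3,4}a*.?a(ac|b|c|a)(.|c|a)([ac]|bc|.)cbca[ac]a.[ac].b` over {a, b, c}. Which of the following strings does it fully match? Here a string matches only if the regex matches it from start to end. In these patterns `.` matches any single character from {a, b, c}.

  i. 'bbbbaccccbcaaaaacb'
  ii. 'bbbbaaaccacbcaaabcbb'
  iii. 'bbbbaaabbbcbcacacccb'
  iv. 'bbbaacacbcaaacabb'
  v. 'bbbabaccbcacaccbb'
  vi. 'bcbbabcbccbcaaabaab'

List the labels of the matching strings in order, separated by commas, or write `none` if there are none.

i, ii, iii, iv, v

i → match
ii → match
iii → match
iv → match
v → match
vi → no match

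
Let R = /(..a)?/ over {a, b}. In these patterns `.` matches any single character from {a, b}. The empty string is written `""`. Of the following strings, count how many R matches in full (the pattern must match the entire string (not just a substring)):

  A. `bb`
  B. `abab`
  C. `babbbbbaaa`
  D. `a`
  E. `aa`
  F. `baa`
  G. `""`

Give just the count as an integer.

A. `bb` → no match
B. `abab` → no match
C. `babbbbbaaa` → no match
D. `a` → no match
E. `aa` → no match
F. `baa` → match
G. `""` → match
Total matched: 2

2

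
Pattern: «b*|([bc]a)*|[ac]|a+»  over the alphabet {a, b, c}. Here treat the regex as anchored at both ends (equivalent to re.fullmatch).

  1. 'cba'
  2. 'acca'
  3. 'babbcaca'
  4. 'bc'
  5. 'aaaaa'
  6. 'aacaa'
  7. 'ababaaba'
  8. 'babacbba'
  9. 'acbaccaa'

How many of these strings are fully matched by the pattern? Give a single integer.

1 → no match
2 → no match
3 → no match
4 → no match
5 → match
6 → no match
7 → no match
8 → no match
9 → no match
Total matched: 1

1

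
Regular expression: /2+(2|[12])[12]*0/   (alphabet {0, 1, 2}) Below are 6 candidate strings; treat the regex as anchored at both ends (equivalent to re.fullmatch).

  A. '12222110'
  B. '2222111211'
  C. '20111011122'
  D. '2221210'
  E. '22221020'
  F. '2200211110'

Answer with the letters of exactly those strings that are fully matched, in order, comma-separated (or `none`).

D

A → no match — must start with '2'
B → no match — must end with '0'
C → no match — must end with '0'
D → match
E → no match
F → no match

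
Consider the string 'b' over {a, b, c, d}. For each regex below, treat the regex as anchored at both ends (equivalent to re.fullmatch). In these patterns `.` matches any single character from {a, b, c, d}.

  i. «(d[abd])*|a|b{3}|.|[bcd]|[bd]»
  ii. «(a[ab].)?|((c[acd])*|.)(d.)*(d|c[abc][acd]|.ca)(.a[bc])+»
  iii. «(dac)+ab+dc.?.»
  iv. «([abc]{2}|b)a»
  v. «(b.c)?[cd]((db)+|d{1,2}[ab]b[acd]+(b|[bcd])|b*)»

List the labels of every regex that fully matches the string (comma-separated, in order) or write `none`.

i

i → match
ii → no match
iii → no match — must start with 'dac'
iv → no match — must end with 'a'
v → no match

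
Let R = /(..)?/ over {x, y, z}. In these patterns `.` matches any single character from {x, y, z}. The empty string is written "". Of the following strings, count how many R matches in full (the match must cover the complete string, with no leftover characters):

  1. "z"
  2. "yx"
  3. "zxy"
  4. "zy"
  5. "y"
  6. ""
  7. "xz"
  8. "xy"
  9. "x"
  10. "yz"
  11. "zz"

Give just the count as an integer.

1 → no match
2 → match
3 → no match
4 → match
5 → no match
6 → match
7 → match
8 → match
9 → no match
10 → match
11 → match
Total matched: 7

7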